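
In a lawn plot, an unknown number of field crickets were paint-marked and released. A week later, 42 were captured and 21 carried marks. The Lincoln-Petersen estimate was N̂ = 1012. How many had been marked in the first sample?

M = 506

From N = M·C/R: M = N·R / C = 1012·21 / 42 = 21252 / 42 = 506.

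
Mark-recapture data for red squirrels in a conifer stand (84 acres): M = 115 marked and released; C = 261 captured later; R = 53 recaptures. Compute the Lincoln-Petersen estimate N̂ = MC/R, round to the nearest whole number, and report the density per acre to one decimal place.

density ≈ 6.7 red squirrels per acre

N̂ = 115·261/53 = 30015/53 ≈ 566.3 → 566
Density = N̂ / area = 566 / 84 ≈ 6.74 → 6.7 per acre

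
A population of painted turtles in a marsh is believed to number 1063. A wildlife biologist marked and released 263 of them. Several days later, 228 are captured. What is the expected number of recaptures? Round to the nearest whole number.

expected recaptures ≈ 56

Expected recaptures E[R] = M·C / N.
E[R] = 263 × 228 / 1063 = 59964 / 1063 ≈ 56.4 → 56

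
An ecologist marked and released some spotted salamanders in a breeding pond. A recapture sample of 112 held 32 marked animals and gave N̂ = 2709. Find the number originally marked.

M = 774

From N = M·C/R: M = N·R / C = 2709·32 / 112 = 86688 / 112 = 774.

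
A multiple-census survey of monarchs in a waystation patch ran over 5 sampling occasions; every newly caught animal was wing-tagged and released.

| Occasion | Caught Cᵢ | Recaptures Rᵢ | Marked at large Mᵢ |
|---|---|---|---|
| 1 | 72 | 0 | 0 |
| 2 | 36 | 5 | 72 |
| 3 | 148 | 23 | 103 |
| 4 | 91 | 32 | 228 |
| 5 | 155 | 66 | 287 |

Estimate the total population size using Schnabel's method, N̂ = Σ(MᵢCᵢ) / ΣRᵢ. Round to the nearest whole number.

Σ MᵢCᵢ = 0·72 + 72·36 + 103·148 + 228·91 + 287·155 = 0 + 2592 + 15244 + 20748 + 44485 = 83069
Σ Rᵢ = 0 + 5 + 23 + 32 + 66 = 126
N̂ = 83069 / 126 ≈ 659.3 → 659

N ≈ 659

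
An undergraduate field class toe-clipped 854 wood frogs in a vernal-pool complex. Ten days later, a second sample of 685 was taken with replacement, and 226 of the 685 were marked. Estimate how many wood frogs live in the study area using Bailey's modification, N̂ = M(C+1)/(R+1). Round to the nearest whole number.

N ≈ 2581

N̂ = 854·(685+1)/(226+1) = 854·686/227 = 585844/227 ≈ 2580.8 → 2581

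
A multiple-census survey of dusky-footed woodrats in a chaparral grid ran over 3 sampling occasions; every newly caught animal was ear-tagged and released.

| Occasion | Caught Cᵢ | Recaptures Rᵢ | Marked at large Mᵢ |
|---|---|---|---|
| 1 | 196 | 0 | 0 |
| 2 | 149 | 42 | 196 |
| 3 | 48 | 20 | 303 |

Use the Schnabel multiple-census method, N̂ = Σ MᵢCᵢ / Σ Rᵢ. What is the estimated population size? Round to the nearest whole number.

N ≈ 706

Σ MᵢCᵢ = 0·196 + 196·149 + 303·48 = 0 + 29204 + 14544 = 43748
Σ Rᵢ = 0 + 42 + 20 = 62
N̂ = 43748 / 62 ≈ 705.6 → 706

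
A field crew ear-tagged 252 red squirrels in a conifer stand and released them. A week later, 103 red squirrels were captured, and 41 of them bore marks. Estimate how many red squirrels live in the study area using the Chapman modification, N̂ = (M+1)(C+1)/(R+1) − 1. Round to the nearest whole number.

N ≈ 625

N̂ = (252+1)(103+1)/(41+1) − 1 = 253·104/42 − 1
= 26312/42 − 1 ≈ 626.48 − 1 ≈ 625.48 → 625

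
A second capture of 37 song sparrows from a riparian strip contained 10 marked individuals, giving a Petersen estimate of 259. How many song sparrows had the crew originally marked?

M = 70

From N = M·C/R: M = N·R / C = 259·10 / 37 = 2590 / 37 = 70.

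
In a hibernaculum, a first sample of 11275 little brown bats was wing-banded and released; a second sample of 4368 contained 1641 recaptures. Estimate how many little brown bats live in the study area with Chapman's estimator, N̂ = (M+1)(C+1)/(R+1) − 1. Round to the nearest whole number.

N ≈ 30,002

N̂ = (11275+1)(4368+1)/(1641+1) − 1 = 11276·4369/1642 − 1
= 49264844/1642 − 1 ≈ 30003.0 − 1 ≈ 30002.0 → 30002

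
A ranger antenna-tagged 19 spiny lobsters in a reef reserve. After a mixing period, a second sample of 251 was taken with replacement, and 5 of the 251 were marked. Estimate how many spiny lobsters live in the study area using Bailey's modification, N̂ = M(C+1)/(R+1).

N = 798

N̂ = 19·(251+1)/(5+1) = 19·252/6 = 4788/6 = 798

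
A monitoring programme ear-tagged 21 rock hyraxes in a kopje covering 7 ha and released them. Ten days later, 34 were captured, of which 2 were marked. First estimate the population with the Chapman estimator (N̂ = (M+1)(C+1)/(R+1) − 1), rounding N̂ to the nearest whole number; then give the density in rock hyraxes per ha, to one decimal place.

density ≈ 36.6 rock hyraxes per ha

N̂ = 22·35/3 − 1 = 770/3 − 1 ≈ 255.7 → 256
Density = N̂ / area = 256 / 7 ≈ 36.57 → 36.6 per ha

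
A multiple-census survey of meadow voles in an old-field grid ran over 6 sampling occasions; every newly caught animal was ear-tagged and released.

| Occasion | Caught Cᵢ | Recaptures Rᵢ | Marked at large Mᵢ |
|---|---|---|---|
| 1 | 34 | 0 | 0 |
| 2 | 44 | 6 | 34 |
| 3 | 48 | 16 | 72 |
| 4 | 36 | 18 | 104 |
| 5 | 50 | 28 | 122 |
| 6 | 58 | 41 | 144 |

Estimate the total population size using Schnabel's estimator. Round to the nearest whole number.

N ≈ 212

Σ MᵢCᵢ = 0·34 + 34·44 + 72·48 + 104·36 + 122·50 + 144·58 = 0 + 1496 + 3456 + 3744 + 6100 + 8352 = 23148
Σ Rᵢ = 0 + 6 + 16 + 18 + 28 + 41 = 109
N̂ = 23148 / 109 ≈ 212.4 → 212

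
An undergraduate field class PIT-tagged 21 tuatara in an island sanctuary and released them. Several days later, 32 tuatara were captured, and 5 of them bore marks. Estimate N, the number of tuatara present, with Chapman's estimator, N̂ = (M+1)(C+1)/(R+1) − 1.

N̂ = (21+1)(32+1)/(5+1) − 1 = 22·33/6 − 1
= 726/6 − 1 = 121 − 1 = 120

N = 120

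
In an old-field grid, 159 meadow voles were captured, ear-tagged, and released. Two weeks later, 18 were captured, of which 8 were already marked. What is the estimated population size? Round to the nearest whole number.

N ≈ 358

If marked individuals mix randomly, R/C ≈ M/N, giving N ≈ M·C/R.
N = (159 × 18) / 8 = 2862 / 8 ≈ 357.8 → 358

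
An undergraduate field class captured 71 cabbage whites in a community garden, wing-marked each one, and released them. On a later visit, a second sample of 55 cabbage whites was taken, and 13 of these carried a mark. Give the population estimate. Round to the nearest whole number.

N ≈ 300

N = (71 × 55) / 13 = 3905 / 13 ≈ 300.4 → 300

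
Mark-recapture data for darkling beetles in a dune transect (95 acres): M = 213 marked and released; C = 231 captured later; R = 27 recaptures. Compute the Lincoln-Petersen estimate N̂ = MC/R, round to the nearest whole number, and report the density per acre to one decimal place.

N̂ = 213·231/27 = 49203/27 ≈ 1822.3 → 1822
Density = N̂ / area = 1822 / 95 ≈ 19.18 → 19.2 per acre

density ≈ 19.2 darkling beetles per acre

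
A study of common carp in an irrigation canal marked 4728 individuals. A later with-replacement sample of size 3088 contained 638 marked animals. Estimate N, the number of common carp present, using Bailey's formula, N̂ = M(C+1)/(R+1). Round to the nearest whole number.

N ≈ 22,856

N̂ = 4728·(3088+1)/(638+1) = 4728·3089/639 = 14604792/639 ≈ 22855.7 → 22856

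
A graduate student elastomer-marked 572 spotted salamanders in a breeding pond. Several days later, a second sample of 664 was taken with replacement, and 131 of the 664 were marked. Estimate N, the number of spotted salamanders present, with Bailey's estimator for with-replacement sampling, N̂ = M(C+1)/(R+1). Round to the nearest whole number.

N ≈ 2882

N̂ = 572·(664+1)/(131+1) = 572·665/132 = 380380/132 ≈ 2881.7 → 2882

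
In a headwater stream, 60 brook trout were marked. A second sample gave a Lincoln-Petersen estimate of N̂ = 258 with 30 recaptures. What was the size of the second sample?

From N = M·C/R: C = N·R / M = 258·30 / 60 = 7740 / 60 = 129.

C = 129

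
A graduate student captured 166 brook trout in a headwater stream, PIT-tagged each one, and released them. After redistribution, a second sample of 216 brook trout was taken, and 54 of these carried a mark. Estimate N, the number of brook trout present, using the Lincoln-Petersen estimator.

Lincoln-Petersen assumes M/N = R/C, so N = M·C / R.
N = (166 × 216) / 54 = 35856 / 54 = 664

N = 664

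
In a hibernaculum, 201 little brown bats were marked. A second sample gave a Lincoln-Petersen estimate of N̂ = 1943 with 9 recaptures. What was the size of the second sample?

C = 87

From N = M·C/R: C = N·R / M = 1943·9 / 201 = 17487 / 201 = 87.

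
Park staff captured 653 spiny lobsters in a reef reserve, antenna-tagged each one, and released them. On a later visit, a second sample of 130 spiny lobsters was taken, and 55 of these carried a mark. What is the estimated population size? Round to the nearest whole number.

N = (653 × 130) / 55 = 84890 / 55 ≈ 1543.45 → 1543

N ≈ 1543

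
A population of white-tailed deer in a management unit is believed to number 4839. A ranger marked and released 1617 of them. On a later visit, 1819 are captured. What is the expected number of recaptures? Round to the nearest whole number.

The marked fraction of the population is 1617/4839, so in a sample of 1819 expect C·(M/N) marked.
E[R] = 1617 × 1819 / 4839 = 2941323 / 4839 ≈ 607.8 → 608

expected recaptures ≈ 608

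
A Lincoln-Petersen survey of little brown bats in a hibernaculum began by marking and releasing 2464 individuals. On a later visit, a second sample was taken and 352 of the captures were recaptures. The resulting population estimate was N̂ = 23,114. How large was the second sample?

From N = M·C/R: C = N·R / M = 23114·352 / 2464 = 8136128 / 2464 = 3302.

C = 3302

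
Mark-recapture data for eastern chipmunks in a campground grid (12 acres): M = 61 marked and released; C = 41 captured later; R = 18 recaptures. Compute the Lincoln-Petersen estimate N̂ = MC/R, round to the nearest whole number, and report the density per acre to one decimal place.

N̂ = 61·41/18 = 2501/18 ≈ 138.9 → 139
Density = N̂ / area = 139 / 12 ≈ 11.58 → 11.6 per acre

density ≈ 11.6 eastern chipmunks per acre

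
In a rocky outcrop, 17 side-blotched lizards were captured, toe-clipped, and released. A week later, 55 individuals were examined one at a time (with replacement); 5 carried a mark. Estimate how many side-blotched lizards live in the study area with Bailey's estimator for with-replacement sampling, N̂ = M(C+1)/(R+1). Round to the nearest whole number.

N̂ = 17·(55+1)/(5+1) = 17·56/6 = 952/6 ≈ 158.7 → 159

N ≈ 159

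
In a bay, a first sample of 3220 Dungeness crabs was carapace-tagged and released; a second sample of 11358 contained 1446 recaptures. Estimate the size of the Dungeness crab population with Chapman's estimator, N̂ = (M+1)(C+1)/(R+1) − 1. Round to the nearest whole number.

N ≈ 25,284

N̂ = (3220+1)(11358+1)/(1446+1) − 1 = 3221·11359/1447 − 1
= 36587339/1447 − 1 ≈ 25285.0 − 1 ≈ 25284.0 → 25284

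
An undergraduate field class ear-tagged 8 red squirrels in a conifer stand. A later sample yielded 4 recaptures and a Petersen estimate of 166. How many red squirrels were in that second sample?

From N = M·C/R: C = N·R / M = 166·4 / 8 = 664 / 8 = 83.

C = 83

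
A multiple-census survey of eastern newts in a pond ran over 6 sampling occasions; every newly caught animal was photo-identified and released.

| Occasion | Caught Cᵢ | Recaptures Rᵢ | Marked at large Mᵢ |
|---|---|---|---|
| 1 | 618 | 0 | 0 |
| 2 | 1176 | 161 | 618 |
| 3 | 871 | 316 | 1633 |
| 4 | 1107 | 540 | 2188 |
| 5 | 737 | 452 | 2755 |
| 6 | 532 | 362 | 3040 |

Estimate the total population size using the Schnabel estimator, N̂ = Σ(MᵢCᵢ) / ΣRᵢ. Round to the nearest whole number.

N ≈ 4489

Σ MᵢCᵢ = 0·618 + 618·1176 + 1633·871 + 2188·1107 + 2755·737 + 3040·532 = 0 + 726768 + 1422343 + 2422116 + 2030435 + 1617280 = 8218942
Σ Rᵢ = 0 + 161 + 316 + 540 + 452 + 362 = 1831
N̂ = 8218942 / 1831 ≈ 4488.8 → 4489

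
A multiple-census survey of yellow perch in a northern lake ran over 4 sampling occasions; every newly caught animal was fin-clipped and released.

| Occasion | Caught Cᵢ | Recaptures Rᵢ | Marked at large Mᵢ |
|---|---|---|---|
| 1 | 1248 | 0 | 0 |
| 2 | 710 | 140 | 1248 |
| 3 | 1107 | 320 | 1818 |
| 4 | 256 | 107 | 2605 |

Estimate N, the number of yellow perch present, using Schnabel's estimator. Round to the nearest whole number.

N ≈ 6288

Σ MᵢCᵢ = 0·1248 + 1248·710 + 1818·1107 + 2605·256 = 0 + 886080 + 2012526 + 666880 = 3565486
Σ Rᵢ = 0 + 140 + 320 + 107 = 567
N̂ = 3565486 / 567 ≈ 6288.3 → 6288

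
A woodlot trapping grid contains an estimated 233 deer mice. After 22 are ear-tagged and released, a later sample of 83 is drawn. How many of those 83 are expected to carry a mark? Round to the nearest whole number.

expected recaptures ≈ 8

Expected recaptures E[R] = M·C / N.
E[R] = 22 × 83 / 233 = 1826 / 233 ≈ 7.8 → 8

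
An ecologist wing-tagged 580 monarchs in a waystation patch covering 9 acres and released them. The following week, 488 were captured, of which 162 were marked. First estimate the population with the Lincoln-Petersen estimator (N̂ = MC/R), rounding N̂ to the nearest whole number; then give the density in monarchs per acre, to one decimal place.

N̂ = 580·488/162 = 283040/162 ≈ 1747.2 → 1747
Density = N̂ / area = 1747 / 9 ≈ 194.11 → 194.1 per acre

density ≈ 194.1 monarchs per acre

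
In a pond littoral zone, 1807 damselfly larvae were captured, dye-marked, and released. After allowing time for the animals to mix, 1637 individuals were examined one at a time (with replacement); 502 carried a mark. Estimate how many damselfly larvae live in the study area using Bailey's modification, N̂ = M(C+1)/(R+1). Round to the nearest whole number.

N̂ = 1807·(1637+1)/(502+1) = 1807·1638/503 = 2959866/503 ≈ 5884.4 → 5884

N ≈ 5884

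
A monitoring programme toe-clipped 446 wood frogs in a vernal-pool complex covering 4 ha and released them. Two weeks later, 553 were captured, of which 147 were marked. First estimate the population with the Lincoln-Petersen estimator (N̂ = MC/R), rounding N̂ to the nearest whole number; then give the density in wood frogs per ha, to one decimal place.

N̂ = 446·553/147 = 246638/147 ≈ 1677.8 → 1678
Density = N̂ / area = 1678 / 4 ≈ 419.50 → 419.5 per ha

density ≈ 419.5 wood frogs per ha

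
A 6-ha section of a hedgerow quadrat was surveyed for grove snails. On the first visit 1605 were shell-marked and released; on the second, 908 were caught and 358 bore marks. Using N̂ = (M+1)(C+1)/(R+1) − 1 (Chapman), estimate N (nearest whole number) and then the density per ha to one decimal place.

density ≈ 677.5 grove snails per ha

N̂ = 1606·909/359 − 1 = 1459854/359 − 1 ≈ 4065.4 → 4065
Density = N̂ / area = 4065 / 6 ≈ 677.50 → 677.5 per ha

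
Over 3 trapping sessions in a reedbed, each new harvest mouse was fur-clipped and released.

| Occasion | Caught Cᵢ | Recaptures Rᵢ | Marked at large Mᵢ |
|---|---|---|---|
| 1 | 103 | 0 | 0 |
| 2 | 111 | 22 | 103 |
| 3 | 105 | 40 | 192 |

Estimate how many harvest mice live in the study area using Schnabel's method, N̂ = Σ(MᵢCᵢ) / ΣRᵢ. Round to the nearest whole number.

N ≈ 510

Σ MᵢCᵢ = 0·103 + 103·111 + 192·105 = 0 + 11433 + 20160 = 31593
Σ Rᵢ = 0 + 22 + 40 = 62
N̂ = 31593 / 62 ≈ 509.6 → 510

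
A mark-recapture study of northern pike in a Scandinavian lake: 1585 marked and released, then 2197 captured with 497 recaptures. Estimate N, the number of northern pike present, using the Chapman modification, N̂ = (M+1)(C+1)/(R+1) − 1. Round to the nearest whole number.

N̂ = (1585+1)(2197+1)/(497+1) − 1 = 1586·2198/498 − 1
= 3486028/498 − 1 ≈ 7000.1 − 1 ≈ 6999.1 → 6999

N ≈ 6999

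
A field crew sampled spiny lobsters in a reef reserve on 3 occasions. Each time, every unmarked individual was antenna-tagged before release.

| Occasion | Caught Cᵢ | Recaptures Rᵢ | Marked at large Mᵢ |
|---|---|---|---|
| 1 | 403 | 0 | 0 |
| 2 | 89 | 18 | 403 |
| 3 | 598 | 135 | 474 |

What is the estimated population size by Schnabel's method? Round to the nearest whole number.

N ≈ 2087

Σ MᵢCᵢ = 0·403 + 403·89 + 474·598 = 0 + 35867 + 283452 = 319319
Σ Rᵢ = 0 + 18 + 135 = 153
N̂ = 319319 / 153 ≈ 2087.1 → 2087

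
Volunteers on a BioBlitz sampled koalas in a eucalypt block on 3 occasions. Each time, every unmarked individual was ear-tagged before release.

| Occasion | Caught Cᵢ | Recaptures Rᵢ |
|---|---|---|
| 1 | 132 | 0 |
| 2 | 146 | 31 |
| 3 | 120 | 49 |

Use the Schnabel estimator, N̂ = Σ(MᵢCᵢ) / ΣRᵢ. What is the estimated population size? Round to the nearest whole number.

Marked at large before each occasion: Mᵢ = Σⱼ<ᵢ (Cⱼ − Rⱼ) → M1=0, M2=132, M3=247
Σ MᵢCᵢ = 0·132 + 132·146 + 247·120 = 0 + 19272 + 29640 = 48912
Σ Rᵢ = 0 + 31 + 49 = 80
N̂ = 48912 / 80 ≈ 611.4 → 611

N ≈ 611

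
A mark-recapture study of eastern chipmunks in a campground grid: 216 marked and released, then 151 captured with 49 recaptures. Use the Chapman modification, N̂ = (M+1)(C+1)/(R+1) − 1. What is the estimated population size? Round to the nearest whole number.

N̂ = (216+1)(151+1)/(49+1) − 1 = 217·152/50 − 1
= 32984/50 − 1 ≈ 659.7 − 1 ≈ 658.7 → 659

N ≈ 659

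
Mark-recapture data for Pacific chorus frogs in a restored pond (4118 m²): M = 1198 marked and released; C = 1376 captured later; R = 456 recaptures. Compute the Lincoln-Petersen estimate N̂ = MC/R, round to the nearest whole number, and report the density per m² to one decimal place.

N̂ = 1198·1376/456 = 1648448/456 ≈ 3615.0 → 3615
Density = N̂ / area = 3615 / 4118 ≈ 0.88 → 0.9 per m²

density ≈ 0.9 Pacific chorus frogs per m²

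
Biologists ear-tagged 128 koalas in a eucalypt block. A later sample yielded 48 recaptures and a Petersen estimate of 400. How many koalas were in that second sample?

From N = M·C/R: C = N·R / M = 400·48 / 128 = 19200 / 128 = 150.

C = 150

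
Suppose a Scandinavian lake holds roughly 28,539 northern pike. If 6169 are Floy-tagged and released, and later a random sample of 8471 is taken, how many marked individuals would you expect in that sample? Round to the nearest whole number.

expected recaptures ≈ 1831

Expected recaptures E[R] = M·C / N.
E[R] = 6169 × 8471 / 28539 = 52257599 / 28539 ≈ 1831.1 → 1831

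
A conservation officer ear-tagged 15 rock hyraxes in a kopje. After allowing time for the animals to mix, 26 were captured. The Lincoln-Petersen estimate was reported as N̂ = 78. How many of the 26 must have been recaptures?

R = 5

From N = M·C/R: R = M·C / N = 15·26 / 78 = 390 / 78 = 5.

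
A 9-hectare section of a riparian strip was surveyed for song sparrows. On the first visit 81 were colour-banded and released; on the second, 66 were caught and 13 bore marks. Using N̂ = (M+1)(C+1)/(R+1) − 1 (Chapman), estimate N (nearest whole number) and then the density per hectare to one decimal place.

N̂ = 82·67/14 − 1 = 5494/14 − 1 ≈ 391.4 → 391
Density = N̂ / area = 391 / 9 ≈ 43.44 → 43.4 per hectare

density ≈ 43.4 song sparrows per hectare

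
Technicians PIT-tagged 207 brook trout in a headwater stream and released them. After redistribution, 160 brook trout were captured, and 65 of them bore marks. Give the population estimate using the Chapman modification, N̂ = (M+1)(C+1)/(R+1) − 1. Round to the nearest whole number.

N̂ = (207+1)(160+1)/(65+1) − 1 = 208·161/66 − 1
= 33488/66 − 1 ≈ 507.4 − 1 ≈ 506.4 → 506

N ≈ 506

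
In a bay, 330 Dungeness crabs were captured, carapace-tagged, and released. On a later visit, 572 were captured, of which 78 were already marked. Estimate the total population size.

If marked individuals mix randomly, R/C ≈ M/N, giving N ≈ M·C/R.
N = (330 × 572) / 78 = 188760 / 78 = 2420

N = 2420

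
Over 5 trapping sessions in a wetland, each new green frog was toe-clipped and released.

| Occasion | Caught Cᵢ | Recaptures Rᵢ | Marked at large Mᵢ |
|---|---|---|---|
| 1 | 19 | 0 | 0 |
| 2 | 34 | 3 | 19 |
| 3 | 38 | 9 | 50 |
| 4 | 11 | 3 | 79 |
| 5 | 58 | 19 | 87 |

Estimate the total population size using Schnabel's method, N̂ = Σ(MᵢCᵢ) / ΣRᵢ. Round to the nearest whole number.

N ≈ 249

Σ MᵢCᵢ = 0·19 + 19·34 + 50·38 + 79·11 + 87·58 = 0 + 646 + 1900 + 869 + 5046 = 8461
Σ Rᵢ = 0 + 3 + 9 + 3 + 19 = 34
N̂ = 8461 / 34 ≈ 248.9 → 249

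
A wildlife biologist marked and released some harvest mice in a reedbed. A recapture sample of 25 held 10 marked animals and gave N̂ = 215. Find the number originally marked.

From N = M·C/R: M = N·R / C = 215·10 / 25 = 2150 / 25 = 86.

M = 86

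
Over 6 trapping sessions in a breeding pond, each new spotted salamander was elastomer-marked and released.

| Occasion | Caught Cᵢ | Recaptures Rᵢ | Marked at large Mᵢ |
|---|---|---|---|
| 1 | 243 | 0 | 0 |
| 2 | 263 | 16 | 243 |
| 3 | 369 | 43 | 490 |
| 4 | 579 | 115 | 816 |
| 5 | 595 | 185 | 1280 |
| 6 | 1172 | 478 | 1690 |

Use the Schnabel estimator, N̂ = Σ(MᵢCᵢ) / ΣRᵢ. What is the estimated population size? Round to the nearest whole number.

N ≈ 4133

Σ MᵢCᵢ = 0·243 + 243·263 + 490·369 + 816·579 + 1280·595 + 1690·1172 = 0 + 63909 + 180810 + 472464 + 761600 + 1980680 = 3459463
Σ Rᵢ = 0 + 16 + 43 + 115 + 185 + 478 = 837
N̂ = 3459463 / 837 ≈ 4133.2 → 4133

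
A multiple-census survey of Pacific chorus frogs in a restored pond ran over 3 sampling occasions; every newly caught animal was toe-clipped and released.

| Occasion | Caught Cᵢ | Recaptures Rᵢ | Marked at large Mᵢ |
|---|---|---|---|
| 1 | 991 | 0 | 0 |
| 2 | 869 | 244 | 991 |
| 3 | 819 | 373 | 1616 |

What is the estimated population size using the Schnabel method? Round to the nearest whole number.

N ≈ 3541

Σ MᵢCᵢ = 0·991 + 991·869 + 1616·819 = 0 + 861179 + 1323504 = 2184683
Σ Rᵢ = 0 + 244 + 373 = 617
N̂ = 2184683 / 617 ≈ 3540.8 → 3541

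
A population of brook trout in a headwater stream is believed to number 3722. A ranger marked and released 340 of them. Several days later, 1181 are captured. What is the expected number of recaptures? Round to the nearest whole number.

Expected recaptures E[R] = M·C / N.
E[R] = 340 × 1181 / 3722 = 401540 / 3722 ≈ 107.9 → 108

expected recaptures ≈ 108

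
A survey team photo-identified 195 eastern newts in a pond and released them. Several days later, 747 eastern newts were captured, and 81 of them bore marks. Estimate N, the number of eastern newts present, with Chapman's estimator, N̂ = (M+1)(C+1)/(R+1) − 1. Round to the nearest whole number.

N̂ = (195+1)(747+1)/(81+1) − 1 = 196·748/82 − 1
= 146608/82 − 1 ≈ 1787.9 − 1 ≈ 1786.9 → 1787

N ≈ 1787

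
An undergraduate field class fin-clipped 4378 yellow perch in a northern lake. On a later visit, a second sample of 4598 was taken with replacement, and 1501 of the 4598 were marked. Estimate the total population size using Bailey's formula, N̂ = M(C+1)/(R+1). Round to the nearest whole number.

N ≈ 13,405

N̂ = 4378·(4598+1)/(1501+1) = 4378·4599/1502 = 20134422/1502 ≈ 13405.1 → 13405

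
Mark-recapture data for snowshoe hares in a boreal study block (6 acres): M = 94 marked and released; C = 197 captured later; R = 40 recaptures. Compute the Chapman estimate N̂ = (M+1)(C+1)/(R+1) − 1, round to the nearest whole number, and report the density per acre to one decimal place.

N̂ = 95·198/41 − 1 = 18810/41 − 1 ≈ 457.8 → 458
Density = N̂ / area = 458 / 6 ≈ 76.33 → 76.3 per acre

density ≈ 76.3 snowshoe hares per acre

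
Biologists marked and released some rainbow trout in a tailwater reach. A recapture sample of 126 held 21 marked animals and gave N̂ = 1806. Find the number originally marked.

M = 301

From N = M·C/R: M = N·R / C = 1806·21 / 126 = 37926 / 126 = 301.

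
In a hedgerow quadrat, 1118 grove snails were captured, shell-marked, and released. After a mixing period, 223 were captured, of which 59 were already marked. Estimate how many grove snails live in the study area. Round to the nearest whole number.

N ≈ 4226

N = (1118 × 223) / 59 = 249314 / 59 ≈ 4225.7 → 4226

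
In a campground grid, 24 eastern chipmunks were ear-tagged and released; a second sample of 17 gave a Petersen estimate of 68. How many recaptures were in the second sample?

R = 6

From N = M·C/R: R = M·C / N = 24·17 / 68 = 408 / 68 = 6.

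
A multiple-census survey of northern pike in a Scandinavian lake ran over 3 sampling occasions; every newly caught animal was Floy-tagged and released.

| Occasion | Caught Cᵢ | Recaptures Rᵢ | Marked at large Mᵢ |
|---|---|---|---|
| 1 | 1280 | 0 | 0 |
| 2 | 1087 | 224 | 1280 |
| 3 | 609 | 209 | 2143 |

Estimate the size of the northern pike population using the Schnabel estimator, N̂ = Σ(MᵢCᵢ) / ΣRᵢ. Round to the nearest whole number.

Σ MᵢCᵢ = 0·1280 + 1280·1087 + 2143·609 = 0 + 1391360 + 1305087 = 2696447
Σ Rᵢ = 0 + 224 + 209 = 433
N̂ = 2696447 / 433 ≈ 6227.4 → 6227

N ≈ 6227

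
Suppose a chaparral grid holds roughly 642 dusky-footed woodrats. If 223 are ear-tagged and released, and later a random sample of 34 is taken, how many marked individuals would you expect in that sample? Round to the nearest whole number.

The marked fraction of the population is 223/642, so in a sample of 34 expect C·(M/N) marked.
E[R] = 223 × 34 / 642 = 7582 / 642 ≈ 11.8 → 12

expected recaptures ≈ 12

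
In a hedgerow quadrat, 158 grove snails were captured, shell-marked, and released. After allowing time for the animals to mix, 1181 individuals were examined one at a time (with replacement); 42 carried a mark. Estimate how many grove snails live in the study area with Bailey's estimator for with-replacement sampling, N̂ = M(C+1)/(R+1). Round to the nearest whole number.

N̂ = 158·(1181+1)/(42+1) = 158·1182/43 = 186756/43 ≈ 4343.2 → 4343

N ≈ 4343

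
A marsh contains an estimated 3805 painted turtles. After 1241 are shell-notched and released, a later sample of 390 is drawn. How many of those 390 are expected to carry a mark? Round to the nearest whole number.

Expected recaptures E[R] = M·C / N.
E[R] = 1241 × 390 / 3805 = 483990 / 3805 ≈ 127.2 → 127

expected recaptures ≈ 127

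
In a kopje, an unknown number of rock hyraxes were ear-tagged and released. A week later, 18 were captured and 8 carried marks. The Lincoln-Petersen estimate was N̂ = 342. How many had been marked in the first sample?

M = 152

From N = M·C/R: M = N·R / C = 342·8 / 18 = 2736 / 18 = 152.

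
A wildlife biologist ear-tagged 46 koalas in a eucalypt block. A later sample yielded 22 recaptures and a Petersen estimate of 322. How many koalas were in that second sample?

C = 154

From N = M·C/R: C = N·R / M = 322·22 / 46 = 7084 / 46 = 154.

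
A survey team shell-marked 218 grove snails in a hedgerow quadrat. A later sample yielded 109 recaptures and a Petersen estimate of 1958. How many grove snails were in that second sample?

From N = M·C/R: C = N·R / M = 1958·109 / 218 = 213422 / 218 = 979.

C = 979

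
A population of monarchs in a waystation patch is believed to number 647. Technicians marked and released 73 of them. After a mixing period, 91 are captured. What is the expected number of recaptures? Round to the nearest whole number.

expected recaptures ≈ 10

The marked fraction of the population is 73/647, so in a sample of 91 expect C·(M/N) marked.
E[R] = 73 × 91 / 647 = 6643 / 647 ≈ 10.3 → 10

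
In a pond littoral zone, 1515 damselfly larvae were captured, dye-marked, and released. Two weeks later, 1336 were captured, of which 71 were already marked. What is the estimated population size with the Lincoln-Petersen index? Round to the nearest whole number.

N = (1515 × 1336) / 71 = 2024040 / 71 ≈ 28507.6 → 28508

N ≈ 28,508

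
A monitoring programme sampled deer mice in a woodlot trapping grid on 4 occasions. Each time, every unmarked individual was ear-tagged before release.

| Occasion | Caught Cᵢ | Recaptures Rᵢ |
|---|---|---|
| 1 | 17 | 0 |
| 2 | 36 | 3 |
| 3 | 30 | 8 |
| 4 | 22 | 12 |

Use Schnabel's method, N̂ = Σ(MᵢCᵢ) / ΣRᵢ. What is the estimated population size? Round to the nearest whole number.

N ≈ 161

Marked at large before each occasion: Mᵢ = Σⱼ<ᵢ (Cⱼ − Rⱼ) → M1=0, M2=17, M3=50, M4=72
Σ MᵢCᵢ = 0·17 + 17·36 + 50·30 + 72·22 = 0 + 612 + 1500 + 1584 = 3696
Σ Rᵢ = 0 + 3 + 8 + 12 = 23
N̂ = 3696 / 23 ≈ 160.7 → 161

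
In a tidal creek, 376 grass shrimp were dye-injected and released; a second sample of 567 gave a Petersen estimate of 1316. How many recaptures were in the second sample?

From N = M·C/R: R = M·C / N = 376·567 / 1316 = 213192 / 1316 = 162.

R = 162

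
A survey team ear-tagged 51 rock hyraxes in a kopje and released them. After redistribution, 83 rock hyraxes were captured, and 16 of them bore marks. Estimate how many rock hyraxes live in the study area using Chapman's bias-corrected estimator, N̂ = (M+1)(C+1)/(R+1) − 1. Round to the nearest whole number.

N̂ = (51+1)(83+1)/(16+1) − 1 = 52·84/17 − 1
= 4368/17 − 1 ≈ 256.9 − 1 ≈ 255.9 → 256

N ≈ 256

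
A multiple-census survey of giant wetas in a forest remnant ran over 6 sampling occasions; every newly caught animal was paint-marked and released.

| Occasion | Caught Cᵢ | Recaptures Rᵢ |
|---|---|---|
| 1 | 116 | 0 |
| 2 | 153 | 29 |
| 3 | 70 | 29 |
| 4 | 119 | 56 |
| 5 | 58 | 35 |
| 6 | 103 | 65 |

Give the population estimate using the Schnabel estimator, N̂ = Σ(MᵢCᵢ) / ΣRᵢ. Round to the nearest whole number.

Marked at large before each occasion: Mᵢ = Σⱼ<ᵢ (Cⱼ − Rⱼ) → M1=0, M2=116, M3=240, M4=281, M5=344, M6=367
Σ MᵢCᵢ = 0·116 + 116·153 + 240·70 + 281·119 + 344·58 + 367·103 = 0 + 17748 + 16800 + 33439 + 19952 + 37801 = 125740
Σ Rᵢ = 0 + 29 + 29 + 56 + 35 + 65 = 214
N̂ = 125740 / 214 ≈ 587.6 → 588

N ≈ 588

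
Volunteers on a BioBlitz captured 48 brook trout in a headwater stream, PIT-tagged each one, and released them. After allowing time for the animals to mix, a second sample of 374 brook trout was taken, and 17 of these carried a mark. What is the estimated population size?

N = 1056

N = (48 × 374) / 17 = 17952 / 17 = 1056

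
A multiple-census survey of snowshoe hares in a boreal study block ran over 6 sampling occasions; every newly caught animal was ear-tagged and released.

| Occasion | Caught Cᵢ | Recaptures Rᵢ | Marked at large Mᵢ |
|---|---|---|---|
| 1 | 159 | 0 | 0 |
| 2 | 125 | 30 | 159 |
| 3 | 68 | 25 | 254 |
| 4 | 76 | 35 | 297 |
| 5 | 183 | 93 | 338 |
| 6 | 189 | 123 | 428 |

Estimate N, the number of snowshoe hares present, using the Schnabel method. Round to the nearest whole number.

N ≈ 662

Σ MᵢCᵢ = 0·159 + 159·125 + 254·68 + 297·76 + 338·183 + 428·189 = 0 + 19875 + 17272 + 22572 + 61854 + 80892 = 202465
Σ Rᵢ = 0 + 30 + 25 + 35 + 93 + 123 = 306
N̂ = 202465 / 306 ≈ 661.7 → 662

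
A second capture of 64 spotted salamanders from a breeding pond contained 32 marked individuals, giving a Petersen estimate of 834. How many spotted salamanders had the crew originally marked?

M = 417

From N = M·C/R: M = N·R / C = 834·32 / 64 = 26688 / 64 = 417.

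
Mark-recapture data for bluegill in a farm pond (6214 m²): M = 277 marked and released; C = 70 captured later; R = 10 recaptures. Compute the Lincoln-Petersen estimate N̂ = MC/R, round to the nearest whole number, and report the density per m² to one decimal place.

N̂ = 277·70/10 = 19390/10 = 1939
Density = N̂ / area = 1939 / 6214 ≈ 0.31 → 0.3 per m²

density ≈ 0.3 bluegill per m²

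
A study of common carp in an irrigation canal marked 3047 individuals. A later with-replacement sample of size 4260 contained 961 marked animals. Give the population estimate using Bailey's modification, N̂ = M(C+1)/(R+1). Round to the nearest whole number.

N ≈ 13,496

N̂ = 3047·(4260+1)/(961+1) = 3047·4261/962 = 12983267/962 ≈ 13496.1 → 13496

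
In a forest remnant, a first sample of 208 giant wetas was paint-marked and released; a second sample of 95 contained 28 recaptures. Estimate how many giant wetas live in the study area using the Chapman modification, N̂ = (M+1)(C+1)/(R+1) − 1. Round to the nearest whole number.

N ≈ 691

N̂ = (208+1)(95+1)/(28+1) − 1 = 209·96/29 − 1
= 20064/29 − 1 ≈ 691.9 − 1 ≈ 690.9 → 691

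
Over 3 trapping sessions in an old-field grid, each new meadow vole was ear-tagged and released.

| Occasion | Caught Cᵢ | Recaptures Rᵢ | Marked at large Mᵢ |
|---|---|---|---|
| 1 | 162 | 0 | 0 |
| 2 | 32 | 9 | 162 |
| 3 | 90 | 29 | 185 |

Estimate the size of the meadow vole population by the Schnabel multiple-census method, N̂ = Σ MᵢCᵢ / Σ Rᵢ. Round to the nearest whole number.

N ≈ 575

Σ MᵢCᵢ = 0·162 + 162·32 + 185·90 = 0 + 5184 + 16650 = 21834
Σ Rᵢ = 0 + 9 + 29 = 38
N̂ = 21834 / 38 ≈ 574.6 → 575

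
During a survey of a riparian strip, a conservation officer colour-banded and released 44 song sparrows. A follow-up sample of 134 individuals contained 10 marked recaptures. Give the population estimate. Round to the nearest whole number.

N = (44 × 134) / 10 = 5896 / 10 ≈ 589.6 → 590

N ≈ 590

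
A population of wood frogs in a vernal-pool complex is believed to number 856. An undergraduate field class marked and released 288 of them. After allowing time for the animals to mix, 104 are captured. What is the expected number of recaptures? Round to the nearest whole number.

expected recaptures ≈ 35

Expected recaptures E[R] = M·C / N.
E[R] = 288 × 104 / 856 = 29952 / 856 ≈ 35.0 → 35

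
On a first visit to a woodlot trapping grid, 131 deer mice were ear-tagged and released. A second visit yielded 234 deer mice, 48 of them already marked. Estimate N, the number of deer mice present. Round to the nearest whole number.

Lincoln-Petersen assumes M/N = R/C, so N = M·C / R.
N = (131 × 234) / 48 = 30654 / 48 ≈ 638.6 → 639

N ≈ 639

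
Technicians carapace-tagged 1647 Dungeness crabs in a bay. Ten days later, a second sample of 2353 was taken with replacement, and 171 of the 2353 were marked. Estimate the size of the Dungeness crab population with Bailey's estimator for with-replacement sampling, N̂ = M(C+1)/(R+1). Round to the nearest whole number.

N ≈ 22,541

N̂ = 1647·(2353+1)/(171+1) = 1647·2354/172 = 3877038/172 ≈ 22540.9 → 22541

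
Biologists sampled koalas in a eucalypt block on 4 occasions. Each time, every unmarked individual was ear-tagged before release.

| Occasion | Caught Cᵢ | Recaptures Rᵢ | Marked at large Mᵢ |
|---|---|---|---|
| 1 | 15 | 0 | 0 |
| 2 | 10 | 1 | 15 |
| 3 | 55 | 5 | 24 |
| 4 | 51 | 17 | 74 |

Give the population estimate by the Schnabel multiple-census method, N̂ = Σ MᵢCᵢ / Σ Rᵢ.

N = 228

Σ MᵢCᵢ = 0·15 + 15·10 + 24·55 + 74·51 = 0 + 150 + 1320 + 3774 = 5244
Σ Rᵢ = 0 + 1 + 5 + 17 = 23
N̂ = 5244 / 23 = 228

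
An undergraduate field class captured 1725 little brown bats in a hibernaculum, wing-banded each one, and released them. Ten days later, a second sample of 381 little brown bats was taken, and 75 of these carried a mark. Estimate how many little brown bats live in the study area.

N = 8763

The marked fraction in the recapture sample should equal the marked fraction in the population: 75/381 = 1725/N.
N = (1725 × 381) / 75 = 657225 / 75 = 8763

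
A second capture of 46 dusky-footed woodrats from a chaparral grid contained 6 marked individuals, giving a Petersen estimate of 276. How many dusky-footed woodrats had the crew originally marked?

From N = M·C/R: M = N·R / C = 276·6 / 46 = 1656 / 46 = 36.

M = 36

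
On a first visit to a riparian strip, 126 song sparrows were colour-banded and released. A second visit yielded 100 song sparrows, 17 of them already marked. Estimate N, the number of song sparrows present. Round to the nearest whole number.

N ≈ 741

Lincoln-Petersen assumes M/N = R/C, so N = M·C / R.
N = (126 × 100) / 17 = 12600 / 17 ≈ 741.2 → 741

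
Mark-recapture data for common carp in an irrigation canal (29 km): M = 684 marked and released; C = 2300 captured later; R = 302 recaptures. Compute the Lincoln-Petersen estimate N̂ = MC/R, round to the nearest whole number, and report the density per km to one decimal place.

density ≈ 179.6 common carp per km

N̂ = 684·2300/302 = 1573200/302 ≈ 5209.3 → 5209
Density = N̂ / area = 5209 / 29 ≈ 179.62 → 179.6 per km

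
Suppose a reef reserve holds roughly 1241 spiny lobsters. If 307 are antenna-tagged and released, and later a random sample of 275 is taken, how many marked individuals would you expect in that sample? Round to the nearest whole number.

Expected recaptures E[R] = M·C / N.
E[R] = 307 × 275 / 1241 = 84425 / 1241 ≈ 68.0 → 68

expected recaptures ≈ 68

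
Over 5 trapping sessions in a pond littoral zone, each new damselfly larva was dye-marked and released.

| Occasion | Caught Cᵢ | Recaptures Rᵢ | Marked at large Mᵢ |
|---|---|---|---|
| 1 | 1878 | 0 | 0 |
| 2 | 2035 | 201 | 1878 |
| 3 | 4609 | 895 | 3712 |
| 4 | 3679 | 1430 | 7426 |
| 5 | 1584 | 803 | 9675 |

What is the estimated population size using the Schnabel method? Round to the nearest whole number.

N ≈ 19,098

Σ MᵢCᵢ = 0·1878 + 1878·2035 + 3712·4609 + 7426·3679 + 9675·1584 = 0 + 3821730 + 17108608 + 27320254 + 15325200 = 63575792
Σ Rᵢ = 0 + 201 + 895 + 1430 + 803 = 3329
N̂ = 63575792 / 3329 ≈ 19097.6 → 19098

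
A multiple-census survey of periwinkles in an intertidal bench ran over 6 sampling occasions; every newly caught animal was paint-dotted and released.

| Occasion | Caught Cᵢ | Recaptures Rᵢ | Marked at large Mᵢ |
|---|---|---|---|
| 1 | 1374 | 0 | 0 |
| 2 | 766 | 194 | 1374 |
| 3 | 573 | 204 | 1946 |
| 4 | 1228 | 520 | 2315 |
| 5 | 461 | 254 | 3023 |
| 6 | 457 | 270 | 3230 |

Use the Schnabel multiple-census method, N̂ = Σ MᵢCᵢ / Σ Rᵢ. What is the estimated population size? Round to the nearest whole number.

N ≈ 5465

Σ MᵢCᵢ = 0·1374 + 1374·766 + 1946·573 + 2315·1228 + 3023·461 + 3230·457 = 0 + 1052484 + 1115058 + 2842820 + 1393603 + 1476110 = 7880075
Σ Rᵢ = 0 + 194 + 204 + 520 + 254 + 270 = 1442
N̂ = 7880075 / 1442 ≈ 5464.7 → 5465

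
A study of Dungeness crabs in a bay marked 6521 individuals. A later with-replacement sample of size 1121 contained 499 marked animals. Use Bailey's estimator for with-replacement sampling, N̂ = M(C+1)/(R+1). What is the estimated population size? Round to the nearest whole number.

N̂ = 6521·(1121+1)/(499+1) = 6521·1122/500 = 7316562/500 ≈ 14633.1 → 14633

N ≈ 14,633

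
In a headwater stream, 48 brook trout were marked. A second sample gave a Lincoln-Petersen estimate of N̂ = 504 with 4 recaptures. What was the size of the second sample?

C = 42

From N = M·C/R: C = N·R / M = 504·4 / 48 = 2016 / 48 = 42.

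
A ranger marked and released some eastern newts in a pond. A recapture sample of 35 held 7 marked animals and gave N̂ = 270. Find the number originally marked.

From N = M·C/R: M = N·R / C = 270·7 / 35 = 1890 / 35 = 54.

M = 54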